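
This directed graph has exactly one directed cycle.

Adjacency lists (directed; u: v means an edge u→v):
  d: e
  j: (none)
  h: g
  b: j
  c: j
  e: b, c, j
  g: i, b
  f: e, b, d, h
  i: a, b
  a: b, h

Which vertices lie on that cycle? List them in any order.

a, g, h, i

DFS with gray/black marking from h:
h gray
  g gray
    i gray
      a gray
        b gray
          j gray
          j black
        b black
        a→h: h is gray → back edge
Back edge closes the cycle h → g → i → a → h; its vertices are {a, g, h, i}.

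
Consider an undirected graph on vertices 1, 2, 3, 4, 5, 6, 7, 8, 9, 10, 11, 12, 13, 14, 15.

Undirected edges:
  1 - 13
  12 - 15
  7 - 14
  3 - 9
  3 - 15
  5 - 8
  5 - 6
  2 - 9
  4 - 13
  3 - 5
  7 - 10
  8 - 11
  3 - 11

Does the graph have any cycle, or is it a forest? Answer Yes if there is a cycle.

Yes

DFS, tracking each vertex's parent; an edge to a visited non-parent vertex closes a cycle.
Start from 5:
visit 5 (parent –)
  visit 3 (parent 5)
    3–5: parent, skip
    visit 11 (parent 3)
      visit 8 (parent 11)
        8–5: 5 visited and ≠ parent → cycle
Cycle: 5 – 3 – 11 – 8 – 5.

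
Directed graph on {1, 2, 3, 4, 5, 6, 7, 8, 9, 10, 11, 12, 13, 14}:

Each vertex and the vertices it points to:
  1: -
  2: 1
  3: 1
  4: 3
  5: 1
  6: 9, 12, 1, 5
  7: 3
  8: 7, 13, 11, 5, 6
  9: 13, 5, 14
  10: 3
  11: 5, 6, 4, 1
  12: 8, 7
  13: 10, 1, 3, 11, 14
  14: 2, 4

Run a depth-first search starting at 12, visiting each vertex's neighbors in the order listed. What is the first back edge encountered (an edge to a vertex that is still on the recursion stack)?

DFS from 12 (visiting each vertex's neighbors in the order listed); mark gray on enter, black on exit:
12 gray
  8 gray
    7 gray
      3 gray
        1 gray
        1 black
      3 black
    7 black
    13 gray
      10 gray
        10→3: 3 black — skip
      10 black
      13→1: 1 black — skip
      13→3: 3 black — skip
      11 gray
        5 gray
          5→1: 1 black — skip
        5 black
        6 gray
          9 gray
            9→13: 13 is gray → back edge
First back edge: 9 → 13.

9→13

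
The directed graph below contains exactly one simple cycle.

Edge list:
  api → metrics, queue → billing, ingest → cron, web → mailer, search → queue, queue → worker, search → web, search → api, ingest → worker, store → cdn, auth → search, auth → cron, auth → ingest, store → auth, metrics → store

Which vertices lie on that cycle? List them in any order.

DFS with gray/black marking from store:
store gray
  auth gray
    search gray
      web gray
        mailer gray
        mailer black
      web black
      queue gray
        billing gray
        billing black
        worker gray
        worker black
      queue black
      api gray
        metrics gray
          metrics→store: store is gray → back edge
Back edge closes the cycle store → auth → search → api → metrics → store; its vertices are {api, auth, store, search, metrics}.

api, auth, store, search, metrics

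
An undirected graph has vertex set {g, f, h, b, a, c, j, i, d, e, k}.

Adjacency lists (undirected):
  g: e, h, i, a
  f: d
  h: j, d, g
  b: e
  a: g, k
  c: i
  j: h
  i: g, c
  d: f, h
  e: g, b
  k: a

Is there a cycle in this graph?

No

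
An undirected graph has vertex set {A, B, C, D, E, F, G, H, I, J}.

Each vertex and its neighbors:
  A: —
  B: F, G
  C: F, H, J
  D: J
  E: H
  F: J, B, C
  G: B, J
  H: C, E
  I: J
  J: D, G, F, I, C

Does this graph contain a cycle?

DFS, tracking each vertex's parent; an edge to a visited non-parent vertex closes a cycle.
Start from C:
visit C (parent –)
  visit F (parent C)
    visit J (parent F)
      visit D (parent J)
        D–J: parent, skip
      visit G (parent J)
        visit B (parent G)
          B–F: F visited and ≠ parent → cycle
Cycle: F – J – G – B – F.

Yes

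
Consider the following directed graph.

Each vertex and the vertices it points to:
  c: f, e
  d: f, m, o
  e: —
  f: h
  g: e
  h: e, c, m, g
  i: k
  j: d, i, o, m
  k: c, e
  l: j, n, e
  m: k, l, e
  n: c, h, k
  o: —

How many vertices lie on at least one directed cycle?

10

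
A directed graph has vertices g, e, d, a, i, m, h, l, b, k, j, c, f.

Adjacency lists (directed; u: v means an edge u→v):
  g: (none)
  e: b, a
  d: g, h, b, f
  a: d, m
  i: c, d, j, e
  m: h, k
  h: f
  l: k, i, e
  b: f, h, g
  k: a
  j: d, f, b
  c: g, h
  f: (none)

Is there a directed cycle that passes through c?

c lies on a cycle iff there is a path from c back to itself.
Exploring from c, it never reaches itself; equivalently, its strongly connected component is a singleton.

No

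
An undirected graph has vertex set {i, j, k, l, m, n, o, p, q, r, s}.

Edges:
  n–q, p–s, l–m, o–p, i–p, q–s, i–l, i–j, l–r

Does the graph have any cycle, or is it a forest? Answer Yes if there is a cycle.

No

DFS, tracking each vertex's parent; an edge to a visited non-parent vertex closes a cycle.
Start from k:
visit k (parent –)
visit i (parent –)
  visit l (parent i)
    visit r (parent l)
      r–l: parent, skip
    visit m (parent l)
      m–l: parent, skip
    l–i: parent, skip
  visit p (parent i)
    visit s (parent p)
      visit q (parent s)
        visit n (parent q)
          n–q: parent, skip
        q–s: parent, skip
      s–p: parent, skip
    p–i: parent, skip
    visit o (parent p)
      o–p: parent, skip
  visit j (parent i)
    j–i: parent, skip
No non-parent visited neighbor found — the graph is a forest.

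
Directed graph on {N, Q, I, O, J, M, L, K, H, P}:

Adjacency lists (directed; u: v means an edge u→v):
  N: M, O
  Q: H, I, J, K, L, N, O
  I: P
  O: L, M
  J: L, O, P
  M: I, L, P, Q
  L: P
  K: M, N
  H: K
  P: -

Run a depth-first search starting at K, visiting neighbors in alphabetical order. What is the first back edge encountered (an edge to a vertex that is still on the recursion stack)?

DFS from K (visiting neighbors in alphabetical order); mark gray on enter, black on exit:
K gray
  M gray
    I gray
      P gray
      P black
    I black
    L gray
      L→P: P black — skip
    L black
    M→P: P black — skip
    Q gray
      H gray
        H→K: K is gray → back edge
First back edge: H → K.

H->K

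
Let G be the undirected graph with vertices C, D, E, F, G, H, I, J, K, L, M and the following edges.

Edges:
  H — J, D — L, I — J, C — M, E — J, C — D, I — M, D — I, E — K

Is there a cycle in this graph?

DFS, tracking each vertex's parent; an edge to a visited non-parent vertex closes a cycle.
Start from F:
visit F (parent –)
visit C (parent –)
  visit M (parent C)
    M–C: parent, skip
    visit I (parent M)
      I–M: parent, skip
      visit D (parent I)
        visit L (parent D)
          L–D: parent, skip
        D–C: C visited and ≠ parent → cycle
Cycle: C – M – I – D – C.

Yes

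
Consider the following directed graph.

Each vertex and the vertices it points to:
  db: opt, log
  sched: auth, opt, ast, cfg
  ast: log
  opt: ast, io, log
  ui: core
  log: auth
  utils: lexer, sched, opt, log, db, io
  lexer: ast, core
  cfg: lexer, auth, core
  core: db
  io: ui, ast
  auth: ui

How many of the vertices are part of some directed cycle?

8

A vertex is on a directed cycle iff it belongs to a strongly connected component of size ≥ 2 (or has a self-loop).
The vertices on cycles are {db, io, ui, ast, log, opt, auth, core} — 8 in total.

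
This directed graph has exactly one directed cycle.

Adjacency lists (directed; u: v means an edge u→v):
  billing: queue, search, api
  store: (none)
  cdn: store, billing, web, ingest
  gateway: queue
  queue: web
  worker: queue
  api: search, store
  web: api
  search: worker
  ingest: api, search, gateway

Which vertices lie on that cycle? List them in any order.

DFS with gray/black marking from api:
api gray
  search gray
    worker gray
      queue gray
        web gray
          web→api: api is gray → back edge
Back edge closes the cycle api → search → worker → queue → web → api; its vertices are {api, web, queue, search, worker}.

api, web, queue, search, worker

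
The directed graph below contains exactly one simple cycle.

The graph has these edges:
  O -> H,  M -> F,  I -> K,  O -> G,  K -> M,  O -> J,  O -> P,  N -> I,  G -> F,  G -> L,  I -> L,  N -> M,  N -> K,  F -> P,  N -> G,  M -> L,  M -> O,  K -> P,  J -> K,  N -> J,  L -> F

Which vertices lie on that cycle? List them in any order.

J, K, M, O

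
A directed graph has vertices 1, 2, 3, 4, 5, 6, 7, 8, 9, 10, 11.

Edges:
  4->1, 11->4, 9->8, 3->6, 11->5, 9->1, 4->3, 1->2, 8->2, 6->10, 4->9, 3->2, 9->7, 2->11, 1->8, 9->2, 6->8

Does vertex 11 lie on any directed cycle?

Yes

11 is on a cycle iff 11 can reach itself via ≥1 edge.
11 → 4 → 1 → 2 → 11 — yes.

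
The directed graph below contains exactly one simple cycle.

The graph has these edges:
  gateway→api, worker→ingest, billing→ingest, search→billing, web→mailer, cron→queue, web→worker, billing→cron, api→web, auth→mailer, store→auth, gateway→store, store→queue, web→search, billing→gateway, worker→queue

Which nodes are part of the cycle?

DFS with gray/black marking from gateway:
gateway gray
  api gray
    web gray
      mailer gray
      mailer black
      worker gray
        queue gray
        queue black
        ingest gray
        ingest black
      worker black
      search gray
        billing gray
          cron gray
            cron→queue: queue black — skip
          cron black
          billing→gateway: gateway is gray → back edge
Back edge closes the cycle gateway → api → web → search → billing → gateway; its vertices are {api, web, search, billing, gateway}.

api, web, search, billing, gateway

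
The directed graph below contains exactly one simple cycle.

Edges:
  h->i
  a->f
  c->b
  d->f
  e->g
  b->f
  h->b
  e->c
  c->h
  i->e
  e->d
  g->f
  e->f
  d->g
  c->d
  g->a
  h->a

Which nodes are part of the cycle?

DFS with gray/black marking from e:
e gray
  g gray
    a gray
      f gray
      f black
    a black
    g→f: f black — skip
  g black
  c gray
    d gray
      d→g: g black — skip
      d→f: f black — skip
    d black
    b gray
      b→f: f black — skip
    b black
    h gray
      i gray
        i→e: e is gray → back edge
Back edge closes the cycle e → c → h → i → e; its vertices are {c, e, h, i}.

c, e, h, i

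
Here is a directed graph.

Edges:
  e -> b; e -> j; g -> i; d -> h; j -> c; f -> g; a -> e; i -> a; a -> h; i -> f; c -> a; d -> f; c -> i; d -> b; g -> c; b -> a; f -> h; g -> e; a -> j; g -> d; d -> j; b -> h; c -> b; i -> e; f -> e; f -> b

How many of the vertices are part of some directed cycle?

9

A vertex is on a directed cycle iff it belongs to a strongly connected component of size ≥ 2 (or has a self-loop).
The vertices on cycles are {a, b, c, d, e, f, g, i, j} — 9 in total.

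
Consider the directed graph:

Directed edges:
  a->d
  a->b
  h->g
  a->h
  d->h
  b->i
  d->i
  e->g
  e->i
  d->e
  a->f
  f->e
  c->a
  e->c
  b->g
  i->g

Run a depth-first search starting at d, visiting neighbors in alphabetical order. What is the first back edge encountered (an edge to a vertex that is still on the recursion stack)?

DFS from d (visiting neighbors in alphabetical order); mark gray on enter, black on exit:
d gray
  e gray
    c gray
      a gray
        b gray
          g gray
          g black
          i gray
            i→g: g black — skip
          i black
        b black
        a→d: d is gray → back edge
First back edge: a → d.

a→d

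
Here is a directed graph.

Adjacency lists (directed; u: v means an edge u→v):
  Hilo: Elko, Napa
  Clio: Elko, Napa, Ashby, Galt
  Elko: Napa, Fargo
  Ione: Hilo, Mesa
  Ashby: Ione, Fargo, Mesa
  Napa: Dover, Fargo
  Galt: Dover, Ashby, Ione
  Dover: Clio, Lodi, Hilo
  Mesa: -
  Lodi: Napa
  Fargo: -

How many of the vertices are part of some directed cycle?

A vertex is on a directed cycle iff it belongs to a strongly connected component of size ≥ 2 (or has a self-loop).
The vertices on cycles are {Clio, Elko, Galt, Hilo, Ione, Lodi, Napa, Ashby, Dover} — 9 in total.

9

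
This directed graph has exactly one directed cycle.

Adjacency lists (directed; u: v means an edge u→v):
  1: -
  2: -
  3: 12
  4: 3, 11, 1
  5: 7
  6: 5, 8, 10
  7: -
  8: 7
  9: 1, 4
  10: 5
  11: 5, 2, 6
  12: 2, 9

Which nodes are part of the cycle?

3, 4, 9, 12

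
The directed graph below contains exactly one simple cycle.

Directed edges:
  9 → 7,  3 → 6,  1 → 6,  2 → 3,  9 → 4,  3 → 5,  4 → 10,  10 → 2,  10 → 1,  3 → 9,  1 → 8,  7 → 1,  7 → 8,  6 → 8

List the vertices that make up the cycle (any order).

DFS with gray/black marking from 3:
3 gray
  9 gray
    7 gray
      8 gray
      8 black
      1 gray
        1→8: 8 black — skip
        6 gray
          6→8: 8 black — skip
        6 black
      1 black
    7 black
    4 gray
      10 gray
        10→1: 1 black — skip
        2 gray
          2→3: 3 is gray → back edge
Back edge closes the cycle 3 → 9 → 4 → 10 → 2 → 3; its vertices are {2, 3, 4, 9, 10}.

2, 3, 4, 9, 10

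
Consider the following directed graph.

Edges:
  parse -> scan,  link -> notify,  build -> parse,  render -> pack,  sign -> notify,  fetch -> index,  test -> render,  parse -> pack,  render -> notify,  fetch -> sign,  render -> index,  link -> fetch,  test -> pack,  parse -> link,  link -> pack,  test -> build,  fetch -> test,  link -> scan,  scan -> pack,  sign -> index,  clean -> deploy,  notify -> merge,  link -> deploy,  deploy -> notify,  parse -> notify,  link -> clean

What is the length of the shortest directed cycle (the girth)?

For each vertex v, BFS finds the shortest path from v back to v.
The shortest such closed walk is build → parse → link → fetch → test → build, length 5.

5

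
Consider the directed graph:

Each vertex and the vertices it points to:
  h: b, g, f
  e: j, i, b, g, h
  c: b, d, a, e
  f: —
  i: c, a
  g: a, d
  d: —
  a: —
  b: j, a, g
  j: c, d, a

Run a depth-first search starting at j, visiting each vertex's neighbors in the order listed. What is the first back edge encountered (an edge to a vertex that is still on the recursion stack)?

b→j

DFS from j (visiting each vertex's neighbors in the order listed); mark gray on enter, black on exit:
j gray
  c gray
    b gray
      b→j: j is gray → back edge
First back edge: b → j.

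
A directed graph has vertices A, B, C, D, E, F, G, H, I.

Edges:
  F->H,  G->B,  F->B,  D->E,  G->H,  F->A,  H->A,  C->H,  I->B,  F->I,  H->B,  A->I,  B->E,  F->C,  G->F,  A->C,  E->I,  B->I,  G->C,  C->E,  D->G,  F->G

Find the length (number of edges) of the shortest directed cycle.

For each vertex v, BFS finds the shortest path from v back to v.
The shortest such closed walk is G → F → G, length 2.

2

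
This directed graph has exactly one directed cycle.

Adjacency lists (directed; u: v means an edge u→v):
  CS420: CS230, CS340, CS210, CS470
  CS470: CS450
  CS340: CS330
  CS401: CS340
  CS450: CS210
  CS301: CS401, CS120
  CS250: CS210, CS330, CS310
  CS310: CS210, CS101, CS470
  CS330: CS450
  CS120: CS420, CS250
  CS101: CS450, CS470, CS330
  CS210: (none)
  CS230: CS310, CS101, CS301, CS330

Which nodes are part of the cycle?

DFS with gray/black marking from CS301:
CS301 gray
  CS401 gray
    CS340 gray
      CS330 gray
        CS450 gray
          CS210 gray
          CS210 black
        CS450 black
      CS330 black
    CS340 black
  CS401 black
  CS120 gray
    CS420 gray
      CS230 gray
        CS310 gray
          CS310→CS210: CS210 black — skip
          CS101 gray
            CS101→CS450: CS450 black — skip
            CS470 gray
              CS470→CS450: CS450 black — skip
            CS470 black
            CS101→CS330: CS330 black — skip
          CS101 black
          CS310→CS470: CS470 black — skip
        CS310 black
        CS230→CS101: CS101 black — skip
        CS230→CS301: CS301 is gray → back edge
Back edge closes the cycle CS301 → CS120 → CS420 → CS230 → CS301; its vertices are {CS120, CS230, CS301, CS420}.

CS120, CS230, CS301, CS420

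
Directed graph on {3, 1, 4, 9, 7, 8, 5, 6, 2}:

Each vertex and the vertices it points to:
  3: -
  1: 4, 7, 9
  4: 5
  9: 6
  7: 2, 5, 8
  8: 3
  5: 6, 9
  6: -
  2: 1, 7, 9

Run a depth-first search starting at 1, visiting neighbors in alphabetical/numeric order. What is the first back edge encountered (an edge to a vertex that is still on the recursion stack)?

2->1

DFS from 1 (visiting neighbors in alphabetical/numeric order); mark gray on enter, black on exit:
1 gray
  4 gray
    5 gray
      6 gray
      6 black
      9 gray
        9→6: 6 black — skip
      9 black
    5 black
  4 black
  7 gray
    2 gray
      2→1: 1 is gray → back edge
First back edge: 2 → 1.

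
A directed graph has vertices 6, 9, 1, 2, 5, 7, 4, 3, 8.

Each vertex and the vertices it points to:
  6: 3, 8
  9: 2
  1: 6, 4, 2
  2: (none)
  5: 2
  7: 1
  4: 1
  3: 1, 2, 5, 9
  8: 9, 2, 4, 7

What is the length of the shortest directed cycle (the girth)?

For each vertex v, BFS finds the shortest path from v back to v.
The shortest such closed walk is 1 → 4 → 1, length 2.

2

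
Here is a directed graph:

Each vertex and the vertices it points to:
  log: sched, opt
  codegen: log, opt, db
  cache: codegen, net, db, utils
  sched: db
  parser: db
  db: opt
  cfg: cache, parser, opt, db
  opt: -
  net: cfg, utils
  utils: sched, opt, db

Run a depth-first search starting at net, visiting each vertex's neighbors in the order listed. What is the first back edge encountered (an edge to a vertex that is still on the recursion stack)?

DFS from net (visiting each vertex's neighbors in the order listed); mark gray on enter, black on exit:
net gray
  cfg gray
    cache gray
      codegen gray
        log gray
          sched gray
            db gray
              opt gray
              opt black
            db black
          sched black
          log→opt: opt black — skip
        log black
        codegen→opt: opt black — skip
        codegen→db: db black — skip
      codegen black
      cache→net: net is gray → back edge
First back edge: cache → net.

cache->net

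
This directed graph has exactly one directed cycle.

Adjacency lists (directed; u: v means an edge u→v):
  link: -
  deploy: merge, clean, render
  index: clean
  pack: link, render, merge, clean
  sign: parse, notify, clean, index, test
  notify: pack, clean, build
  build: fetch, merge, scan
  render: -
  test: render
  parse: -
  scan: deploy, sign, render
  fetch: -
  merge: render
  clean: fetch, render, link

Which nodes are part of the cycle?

DFS with gray/black marking from sign:
sign gray
  parse gray
  parse black
  notify gray
    pack gray
      link gray
      link black
      render gray
      render black
      merge gray
        merge→render: render black — skip
      merge black
      clean gray
        fetch gray
        fetch black
        clean→render: render black — skip
        clean→link: link black — skip
      clean black
    pack black
    notify→clean: clean black — skip
    build gray
      build→fetch: fetch black — skip
      build→merge: merge black — skip
      scan gray
        deploy gray
          deploy→merge: merge black — skip
          deploy→clean: clean black — skip
          deploy→render: render black — skip
        deploy black
        scan→sign: sign is gray → back edge
Back edge closes the cycle sign → notify → build → scan → sign; its vertices are {scan, sign, build, notify}.

scan, sign, build, notify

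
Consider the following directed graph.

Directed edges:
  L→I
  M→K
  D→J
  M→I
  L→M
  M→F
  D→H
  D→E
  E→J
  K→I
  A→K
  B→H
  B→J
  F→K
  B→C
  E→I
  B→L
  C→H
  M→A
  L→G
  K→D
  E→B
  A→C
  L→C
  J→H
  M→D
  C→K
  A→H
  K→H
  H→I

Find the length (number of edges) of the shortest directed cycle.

5

For each vertex v, BFS finds the shortest path from v back to v.
The shortest such closed walk is L → M → D → E → B → L, length 5.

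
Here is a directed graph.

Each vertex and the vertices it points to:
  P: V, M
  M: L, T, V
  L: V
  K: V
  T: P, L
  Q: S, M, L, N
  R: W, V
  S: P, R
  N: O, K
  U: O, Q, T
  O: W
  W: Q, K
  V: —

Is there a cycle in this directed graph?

Yes

DFS with white/gray/black marking, starting from P:
P gray
  V gray
  V black
  M gray
    L gray
      L→V: V black — skip
    L black
    T gray
      T→P: P is gray → back edge
Back edge found, so a cycle exists: P → M → T → P.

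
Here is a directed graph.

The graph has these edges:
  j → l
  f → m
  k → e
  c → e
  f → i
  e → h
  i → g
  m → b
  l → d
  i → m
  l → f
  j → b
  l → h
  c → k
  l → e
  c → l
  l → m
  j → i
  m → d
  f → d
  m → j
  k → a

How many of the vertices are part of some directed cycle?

A vertex is on a directed cycle iff it belongs to a strongly connected component of size ≥ 2 (or has a self-loop).
The vertices on cycles are {f, i, j, l, m} — 5 in total.

5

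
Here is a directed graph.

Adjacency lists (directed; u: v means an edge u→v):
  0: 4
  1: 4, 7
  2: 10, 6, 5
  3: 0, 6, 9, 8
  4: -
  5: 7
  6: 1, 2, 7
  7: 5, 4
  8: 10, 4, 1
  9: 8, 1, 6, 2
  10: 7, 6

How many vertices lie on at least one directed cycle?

A vertex is on a directed cycle iff it belongs to a strongly connected component of size ≥ 2 (or has a self-loop).
The vertices on cycles are {2, 5, 6, 7, 10} — 5 in total.

5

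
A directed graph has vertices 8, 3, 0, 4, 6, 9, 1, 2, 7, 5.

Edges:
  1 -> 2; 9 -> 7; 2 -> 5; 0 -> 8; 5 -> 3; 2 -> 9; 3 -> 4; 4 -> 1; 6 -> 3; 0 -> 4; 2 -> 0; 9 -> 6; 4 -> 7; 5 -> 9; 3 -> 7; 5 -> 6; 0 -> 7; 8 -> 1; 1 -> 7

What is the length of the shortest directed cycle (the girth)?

4

For each vertex v, BFS finds the shortest path from v back to v.
The shortest such closed walk is 2 → 0 → 4 → 1 → 2, length 4.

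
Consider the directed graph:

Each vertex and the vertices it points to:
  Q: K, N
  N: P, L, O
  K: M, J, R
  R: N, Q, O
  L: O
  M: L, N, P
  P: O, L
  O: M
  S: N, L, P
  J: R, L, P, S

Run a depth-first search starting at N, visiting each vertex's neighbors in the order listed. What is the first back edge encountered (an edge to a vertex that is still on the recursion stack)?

DFS from N (visiting each vertex's neighbors in the order listed); mark gray on enter, black on exit:
N gray
  P gray
    O gray
      M gray
        L gray
          L→O: O is gray → back edge
First back edge: L → O.

L->O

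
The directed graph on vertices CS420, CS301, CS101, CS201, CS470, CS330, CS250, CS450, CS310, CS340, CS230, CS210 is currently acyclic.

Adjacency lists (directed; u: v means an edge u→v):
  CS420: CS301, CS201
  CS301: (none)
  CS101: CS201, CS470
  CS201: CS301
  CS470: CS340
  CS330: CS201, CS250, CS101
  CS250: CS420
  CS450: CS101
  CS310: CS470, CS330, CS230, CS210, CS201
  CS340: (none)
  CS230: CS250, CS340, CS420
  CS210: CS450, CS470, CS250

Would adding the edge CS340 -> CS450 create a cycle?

Yes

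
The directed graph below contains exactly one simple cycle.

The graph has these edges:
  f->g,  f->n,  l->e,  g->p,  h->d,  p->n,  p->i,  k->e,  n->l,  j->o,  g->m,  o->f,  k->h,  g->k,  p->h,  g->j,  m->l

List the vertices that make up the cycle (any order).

f, g, j, o

DFS with gray/black marking from g:
g gray
  k gray
    h gray
      d gray
      d black
    h black
    e gray
    e black
  k black
  p gray
    i gray
    i black
    n gray
      l gray
        l→e: e black — skip
      l black
    n black
    p→h: h black — skip
  p black
  m gray
    m→l: l black — skip
  m black
  j gray
    o gray
      f gray
        f→n: n black — skip
        f→g: g is gray → back edge
Back edge closes the cycle g → j → o → f → g; its vertices are {f, g, j, o}.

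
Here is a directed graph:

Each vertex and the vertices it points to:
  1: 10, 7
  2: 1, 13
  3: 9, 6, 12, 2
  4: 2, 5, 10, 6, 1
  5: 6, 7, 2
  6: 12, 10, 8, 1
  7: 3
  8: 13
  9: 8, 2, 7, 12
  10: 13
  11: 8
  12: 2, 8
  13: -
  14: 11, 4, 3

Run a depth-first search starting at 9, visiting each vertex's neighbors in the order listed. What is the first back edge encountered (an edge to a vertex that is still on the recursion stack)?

3->9

DFS from 9 (visiting each vertex's neighbors in the order listed); mark gray on enter, black on exit:
9 gray
  8 gray
    13 gray
    13 black
  8 black
  2 gray
    1 gray
      10 gray
        10→13: 13 black — skip
      10 black
      7 gray
        3 gray
          3→9: 9 is gray → back edge
First back edge: 3 → 9.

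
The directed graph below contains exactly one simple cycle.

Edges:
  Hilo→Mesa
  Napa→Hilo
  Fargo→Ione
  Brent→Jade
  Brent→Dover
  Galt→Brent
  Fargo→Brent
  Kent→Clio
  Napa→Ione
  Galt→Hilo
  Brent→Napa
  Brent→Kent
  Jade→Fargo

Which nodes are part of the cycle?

Jade, Brent, Fargo

DFS with gray/black marking from Brent:
Brent gray
  Jade gray
    Fargo gray
      Fargo→Brent: Brent is gray → back edge
Back edge closes the cycle Brent → Jade → Fargo → Brent; its vertices are {Jade, Brent, Fargo}.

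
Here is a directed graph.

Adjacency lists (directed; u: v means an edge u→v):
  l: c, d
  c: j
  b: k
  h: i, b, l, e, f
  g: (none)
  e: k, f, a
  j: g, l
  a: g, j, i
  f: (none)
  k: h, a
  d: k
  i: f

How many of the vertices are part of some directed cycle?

A vertex is on a directed cycle iff it belongs to a strongly connected component of size ≥ 2 (or has a self-loop).
The vertices on cycles are {a, b, c, d, e, h, j, k, l} — 9 in total.

9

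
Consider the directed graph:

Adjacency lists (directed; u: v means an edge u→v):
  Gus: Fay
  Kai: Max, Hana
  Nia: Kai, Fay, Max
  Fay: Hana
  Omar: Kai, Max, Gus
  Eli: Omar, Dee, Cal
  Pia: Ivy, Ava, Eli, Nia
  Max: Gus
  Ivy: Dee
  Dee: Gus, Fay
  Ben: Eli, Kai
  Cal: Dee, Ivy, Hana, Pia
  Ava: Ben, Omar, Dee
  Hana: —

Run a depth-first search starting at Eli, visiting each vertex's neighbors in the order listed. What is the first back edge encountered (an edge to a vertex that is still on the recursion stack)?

Ben->Eli

DFS from Eli (visiting each vertex's neighbors in the order listed); mark gray on enter, black on exit:
Eli gray
  Omar gray
    Kai gray
      Max gray
        Gus gray
          Fay gray
            Hana gray
            Hana black
          Fay black
        Gus black
      Max black
      Kai→Hana: Hana black — skip
    Kai black
    Omar→Max: Max black — skip
    Omar→Gus: Gus black — skip
  Omar black
  Dee gray
    Dee→Gus: Gus black — skip
    Dee→Fay: Fay black — skip
  Dee black
  Cal gray
    Cal→Dee: Dee black — skip
    Ivy gray
      Ivy→Dee: Dee black — skip
    Ivy black
    Cal→Hana: Hana black — skip
    Pia gray
      Pia→Ivy: Ivy black — skip
      Ava gray
        Ben gray
          Ben→Eli: Eli is gray → back edge
First back edge: Ben → Eli.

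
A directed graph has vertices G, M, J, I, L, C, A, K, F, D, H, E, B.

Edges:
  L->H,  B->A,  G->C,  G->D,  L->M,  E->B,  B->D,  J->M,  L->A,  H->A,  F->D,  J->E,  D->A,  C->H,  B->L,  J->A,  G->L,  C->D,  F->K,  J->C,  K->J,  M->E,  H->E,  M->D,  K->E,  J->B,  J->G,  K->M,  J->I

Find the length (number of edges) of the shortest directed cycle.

4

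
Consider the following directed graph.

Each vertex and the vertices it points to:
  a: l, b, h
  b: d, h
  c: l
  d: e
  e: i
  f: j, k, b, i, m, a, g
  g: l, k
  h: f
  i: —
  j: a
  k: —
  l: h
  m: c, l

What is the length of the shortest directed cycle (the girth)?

3

For each vertex v, BFS finds the shortest path from v back to v.
The shortest such closed walk is h → f → b → h, length 3.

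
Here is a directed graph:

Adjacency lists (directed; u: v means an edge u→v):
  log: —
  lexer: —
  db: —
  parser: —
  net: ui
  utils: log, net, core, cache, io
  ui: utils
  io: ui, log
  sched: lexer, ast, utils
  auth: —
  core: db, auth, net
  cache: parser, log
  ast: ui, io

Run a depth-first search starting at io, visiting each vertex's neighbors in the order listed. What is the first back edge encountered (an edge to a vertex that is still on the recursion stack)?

DFS from io (visiting each vertex's neighbors in the order listed); mark gray on enter, black on exit:
io gray
  ui gray
    utils gray
      log gray
      log black
      net gray
        net→ui: ui is gray → back edge
First back edge: net → ui.

net->ui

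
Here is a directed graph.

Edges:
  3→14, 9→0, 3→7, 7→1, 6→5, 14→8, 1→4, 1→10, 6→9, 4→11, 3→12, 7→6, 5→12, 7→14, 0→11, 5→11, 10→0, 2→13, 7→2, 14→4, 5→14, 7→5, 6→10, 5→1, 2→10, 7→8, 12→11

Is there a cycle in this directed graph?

No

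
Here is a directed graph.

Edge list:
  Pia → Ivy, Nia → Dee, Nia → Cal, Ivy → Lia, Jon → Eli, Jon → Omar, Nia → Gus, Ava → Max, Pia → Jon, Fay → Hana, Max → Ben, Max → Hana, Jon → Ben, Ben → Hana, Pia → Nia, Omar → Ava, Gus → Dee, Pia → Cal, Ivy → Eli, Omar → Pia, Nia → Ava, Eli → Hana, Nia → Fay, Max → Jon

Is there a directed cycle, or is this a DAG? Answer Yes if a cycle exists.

Yes

DFS with white/gray/black marking, starting from Max:
Max gray
  Ben gray
    Hana gray
    Hana black
  Ben black
  Jon gray
    Jon→Ben: Ben black — skip
    Omar gray
      Ava gray
        Ava→Max: Max is gray → back edge
Back edge found, so a cycle exists: Max → Jon → Omar → Ava → Max.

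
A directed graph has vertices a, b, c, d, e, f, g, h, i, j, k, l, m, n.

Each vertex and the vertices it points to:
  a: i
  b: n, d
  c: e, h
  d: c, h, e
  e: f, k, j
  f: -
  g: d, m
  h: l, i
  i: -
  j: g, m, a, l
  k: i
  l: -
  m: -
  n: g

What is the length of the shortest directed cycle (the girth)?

For each vertex v, BFS finds the shortest path from v back to v.
The shortest such closed walk is d → e → j → g → d, length 4.

4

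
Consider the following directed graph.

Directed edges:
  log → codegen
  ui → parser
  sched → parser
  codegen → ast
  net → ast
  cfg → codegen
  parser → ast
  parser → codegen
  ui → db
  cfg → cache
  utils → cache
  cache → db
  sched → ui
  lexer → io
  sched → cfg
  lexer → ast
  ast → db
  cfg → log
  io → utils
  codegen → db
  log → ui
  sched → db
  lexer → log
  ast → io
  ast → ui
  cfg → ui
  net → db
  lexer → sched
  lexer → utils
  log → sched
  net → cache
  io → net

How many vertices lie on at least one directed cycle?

9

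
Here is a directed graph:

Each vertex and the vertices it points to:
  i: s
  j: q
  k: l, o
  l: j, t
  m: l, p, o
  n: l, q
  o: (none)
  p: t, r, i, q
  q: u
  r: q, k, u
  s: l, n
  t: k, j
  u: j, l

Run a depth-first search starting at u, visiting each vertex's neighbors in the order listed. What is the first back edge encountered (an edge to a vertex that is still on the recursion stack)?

q→u

DFS from u (visiting each vertex's neighbors in the order listed); mark gray on enter, black on exit:
u gray
  j gray
    q gray
      q→u: u is gray → back edge
First back edge: q → u.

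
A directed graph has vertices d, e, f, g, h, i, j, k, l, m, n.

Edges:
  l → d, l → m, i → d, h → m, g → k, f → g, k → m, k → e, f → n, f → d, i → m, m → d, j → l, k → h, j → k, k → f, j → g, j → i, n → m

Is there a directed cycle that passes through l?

No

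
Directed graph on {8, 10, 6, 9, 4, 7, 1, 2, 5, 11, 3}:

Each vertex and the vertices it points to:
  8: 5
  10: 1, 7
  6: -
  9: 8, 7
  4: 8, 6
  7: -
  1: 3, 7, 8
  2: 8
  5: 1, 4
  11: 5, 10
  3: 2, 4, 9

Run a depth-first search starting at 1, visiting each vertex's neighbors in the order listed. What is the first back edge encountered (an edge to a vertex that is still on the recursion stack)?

5→1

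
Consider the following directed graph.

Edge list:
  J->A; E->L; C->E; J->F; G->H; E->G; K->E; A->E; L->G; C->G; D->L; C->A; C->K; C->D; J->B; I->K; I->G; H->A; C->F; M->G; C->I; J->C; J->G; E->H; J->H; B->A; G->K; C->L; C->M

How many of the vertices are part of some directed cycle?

6

A vertex is on a directed cycle iff it belongs to a strongly connected component of size ≥ 2 (or has a self-loop).
The vertices on cycles are {A, E, G, H, K, L} — 6 in total.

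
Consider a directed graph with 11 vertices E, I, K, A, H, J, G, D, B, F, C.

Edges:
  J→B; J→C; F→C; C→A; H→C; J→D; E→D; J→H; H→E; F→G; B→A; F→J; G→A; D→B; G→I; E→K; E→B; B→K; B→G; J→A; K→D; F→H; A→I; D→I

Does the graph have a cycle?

Yes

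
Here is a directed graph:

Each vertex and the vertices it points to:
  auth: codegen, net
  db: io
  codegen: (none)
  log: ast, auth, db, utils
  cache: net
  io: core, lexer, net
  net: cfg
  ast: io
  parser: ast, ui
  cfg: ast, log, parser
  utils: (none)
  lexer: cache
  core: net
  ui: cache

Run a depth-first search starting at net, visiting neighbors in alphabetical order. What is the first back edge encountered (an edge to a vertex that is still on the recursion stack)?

core→net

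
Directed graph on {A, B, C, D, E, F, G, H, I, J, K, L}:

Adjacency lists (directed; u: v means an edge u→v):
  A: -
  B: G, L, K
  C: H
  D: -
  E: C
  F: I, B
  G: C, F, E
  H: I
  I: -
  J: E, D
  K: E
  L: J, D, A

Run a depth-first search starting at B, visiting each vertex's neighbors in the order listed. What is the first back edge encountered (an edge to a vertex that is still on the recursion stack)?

F→B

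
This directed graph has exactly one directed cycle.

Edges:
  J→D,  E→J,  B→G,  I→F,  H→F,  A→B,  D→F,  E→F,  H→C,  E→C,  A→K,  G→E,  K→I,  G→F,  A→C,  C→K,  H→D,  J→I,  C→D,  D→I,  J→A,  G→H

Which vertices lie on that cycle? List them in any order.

A, B, E, G, J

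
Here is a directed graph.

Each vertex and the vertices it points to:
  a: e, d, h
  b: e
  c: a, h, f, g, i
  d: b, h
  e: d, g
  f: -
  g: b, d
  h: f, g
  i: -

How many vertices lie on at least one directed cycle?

5

A vertex is on a directed cycle iff it belongs to a strongly connected component of size ≥ 2 (or has a self-loop).
The vertices on cycles are {b, d, e, g, h} — 5 in total.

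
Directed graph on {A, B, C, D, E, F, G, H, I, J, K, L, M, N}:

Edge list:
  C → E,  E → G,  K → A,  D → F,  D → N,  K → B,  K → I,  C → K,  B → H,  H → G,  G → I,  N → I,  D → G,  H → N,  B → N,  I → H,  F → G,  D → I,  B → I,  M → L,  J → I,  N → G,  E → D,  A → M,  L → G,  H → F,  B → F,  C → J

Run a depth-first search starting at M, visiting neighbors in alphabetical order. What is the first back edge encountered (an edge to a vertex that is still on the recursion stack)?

DFS from M (visiting neighbors in alphabetical order); mark gray on enter, black on exit:
M gray
  L gray
    G gray
      I gray
        H gray
          F gray
            F→G: G is gray → back edge
First back edge: F → G.

F→G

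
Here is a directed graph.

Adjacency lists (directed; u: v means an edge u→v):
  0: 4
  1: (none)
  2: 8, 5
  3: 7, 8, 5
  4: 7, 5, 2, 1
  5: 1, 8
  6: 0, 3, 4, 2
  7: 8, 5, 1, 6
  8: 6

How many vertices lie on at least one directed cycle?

8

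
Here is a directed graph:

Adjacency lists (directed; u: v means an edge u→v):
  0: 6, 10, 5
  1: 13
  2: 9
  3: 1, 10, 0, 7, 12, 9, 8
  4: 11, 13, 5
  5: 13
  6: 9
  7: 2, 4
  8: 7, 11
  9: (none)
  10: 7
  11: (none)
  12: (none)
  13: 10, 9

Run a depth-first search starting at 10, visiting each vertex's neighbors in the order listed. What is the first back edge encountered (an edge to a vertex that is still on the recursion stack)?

DFS from 10 (visiting each vertex's neighbors in the order listed); mark gray on enter, black on exit:
10 gray
  7 gray
    2 gray
      9 gray
      9 black
    2 black
    4 gray
      11 gray
      11 black
      13 gray
        13→10: 10 is gray → back edge
First back edge: 13 → 10.

13→10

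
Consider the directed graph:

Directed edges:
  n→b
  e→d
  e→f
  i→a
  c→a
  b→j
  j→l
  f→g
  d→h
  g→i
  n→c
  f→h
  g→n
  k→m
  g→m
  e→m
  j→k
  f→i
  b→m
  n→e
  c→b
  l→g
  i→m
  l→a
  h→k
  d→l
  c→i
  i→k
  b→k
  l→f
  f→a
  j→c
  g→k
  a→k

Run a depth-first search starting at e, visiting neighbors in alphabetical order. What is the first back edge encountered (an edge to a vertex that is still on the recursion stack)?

DFS from e (visiting neighbors in alphabetical order); mark gray on enter, black on exit:
e gray
  d gray
    h gray
      k gray
        m gray
        m black
      k black
    h black
    l gray
      a gray
        a→k: k black — skip
      a black
      f gray
        f→a: a black — skip
        g gray
          i gray
            i→a: a black — skip
            i→k: k black — skip
            i→m: m black — skip
          i black
          g→k: k black — skip
          g→m: m black — skip
          n gray
            b gray
              j gray
                c gray
                  c→a: a black — skip
                  c→b: b is gray → back edge
First back edge: c → b.

c->b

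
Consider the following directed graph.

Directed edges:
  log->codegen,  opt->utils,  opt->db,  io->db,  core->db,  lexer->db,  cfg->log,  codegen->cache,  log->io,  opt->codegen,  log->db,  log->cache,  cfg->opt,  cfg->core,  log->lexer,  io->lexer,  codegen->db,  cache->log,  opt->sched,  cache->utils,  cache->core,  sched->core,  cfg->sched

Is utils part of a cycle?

utils lies on a cycle iff there is a path from utils back to itself.
Exploring from utils, it never reaches itself; equivalently, its strongly connected component is a singleton.

No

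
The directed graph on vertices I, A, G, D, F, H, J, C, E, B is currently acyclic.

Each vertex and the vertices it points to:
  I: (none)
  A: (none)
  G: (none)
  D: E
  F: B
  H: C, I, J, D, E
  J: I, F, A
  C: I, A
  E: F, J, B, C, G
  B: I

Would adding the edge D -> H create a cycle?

Yes

Adding D→H creates a cycle iff H can already reach D.
Path from H: H → D.
So H → … → D → H is a cycle.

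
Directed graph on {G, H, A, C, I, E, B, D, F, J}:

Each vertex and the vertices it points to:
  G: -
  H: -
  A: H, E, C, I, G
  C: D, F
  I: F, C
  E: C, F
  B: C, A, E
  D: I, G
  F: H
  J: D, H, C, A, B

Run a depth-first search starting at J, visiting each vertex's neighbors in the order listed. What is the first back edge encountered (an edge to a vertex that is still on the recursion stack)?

DFS from J (visiting each vertex's neighbors in the order listed); mark gray on enter, black on exit:
J gray
  D gray
    I gray
      F gray
        H gray
        H black
      F black
      C gray
        C→D: D is gray → back edge
First back edge: C → D.

C->D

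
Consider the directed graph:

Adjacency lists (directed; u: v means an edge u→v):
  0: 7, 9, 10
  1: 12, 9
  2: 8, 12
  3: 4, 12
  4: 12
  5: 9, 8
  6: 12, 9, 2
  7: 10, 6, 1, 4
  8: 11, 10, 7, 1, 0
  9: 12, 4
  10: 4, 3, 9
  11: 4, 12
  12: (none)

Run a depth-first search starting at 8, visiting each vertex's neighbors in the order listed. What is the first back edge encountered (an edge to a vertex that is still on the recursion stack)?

2→8

DFS from 8 (visiting each vertex's neighbors in the order listed); mark gray on enter, black on exit:
8 gray
  11 gray
    4 gray
      12 gray
      12 black
    4 black
    11→12: 12 black — skip
  11 black
  10 gray
    10→4: 4 black — skip
    3 gray
      3→4: 4 black — skip
      3→12: 12 black — skip
    3 black
    9 gray
      9→12: 12 black — skip
      9→4: 4 black — skip
    9 black
  10 black
  7 gray
    7→10: 10 black — skip
    6 gray
      6→12: 12 black — skip
      6→9: 9 black — skip
      2 gray
        2→8: 8 is gray → back edge
First back edge: 2 → 8.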